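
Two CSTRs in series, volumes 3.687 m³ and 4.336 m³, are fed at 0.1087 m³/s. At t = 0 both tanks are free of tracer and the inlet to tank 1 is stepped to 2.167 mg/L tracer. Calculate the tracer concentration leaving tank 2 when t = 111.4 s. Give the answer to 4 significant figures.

Species balance on tank i: dCᵢ/dt = (Cᵢ₋₁ − Cᵢ)/τᵢ with τᵢ = Vᵢ/Q.
τ₁ = 3.687/0.1087 = 33.9190 s; τ₂ = 4.336/0.1087 = 39.8896 s.
Solving the cascade with C₁(0)=C₂(0)=0 gives C₂(t) = C_in[1 − (τ₁ e^(−t/τ₁) − τ₂ e^(−t/τ₂))/(τ₁ − τ₂)].
At t = 111.4: e^(−t/τ₁) = 0.0374671, e^(−t/τ₂) = 0.0612551.
C₂ = 2.167·[1 − (33.9190·0.0374671 − 39.8896·0.0612551)/(-5.97056)] = 2.167·0.803604 = 1.74141 mg/L.

1.741 mg/L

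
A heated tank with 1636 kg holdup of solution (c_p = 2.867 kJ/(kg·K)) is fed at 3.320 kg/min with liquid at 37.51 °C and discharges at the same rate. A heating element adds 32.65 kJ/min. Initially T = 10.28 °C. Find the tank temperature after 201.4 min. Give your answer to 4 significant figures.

Heat balance on the well-mixed liquid: M c_p dT/dt = ṁ c_p (T_in − T) + 32.65.
τ = M/ṁ = 492.771 min; T_ss = T_in + Q̇/(ṁ c_p) = 37.51 + 32.65/(3.320·2.867) = 40.9402 °C.
T approaches T_ss exponentially: T(t) = T_ss + (T₀ − T_ss) e^(−t/τ).
T(201.4) = 40.9402 + (-30.6602)·e^(−201.4/492.771) = 40.9402 + (-30.6602)·0.664508 = 20.5663 °C.

20.57 °C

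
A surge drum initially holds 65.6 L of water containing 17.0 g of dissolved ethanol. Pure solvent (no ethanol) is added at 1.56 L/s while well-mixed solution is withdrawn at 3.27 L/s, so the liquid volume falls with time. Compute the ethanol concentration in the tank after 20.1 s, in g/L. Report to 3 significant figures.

Let m(t) be the amount of ethanol. Volume: V(t) = V₀ + (Q_in − Q_out) t = 65.6 − 1.7100 t; V(20.1) = 31.229 L.
Solute balance: dm/dt = 0 − Q_out C = −Q_out m/V(t).
Separate: dm/m = −Q_out dt/V(t) ⇒ ln(m/m₀) = −(Q_out/(Q_in−Q_out)) ln(V/V₀).
m = m₀ (V₀/V)^(Q_out/(Q_in−Q_out)) = 17.0 × (65.6/31.229)^(-1.9123) = 4.1118 g.
C = m/V = 4.1118/31.229 = 0.13167 g/L.

0.132 g/L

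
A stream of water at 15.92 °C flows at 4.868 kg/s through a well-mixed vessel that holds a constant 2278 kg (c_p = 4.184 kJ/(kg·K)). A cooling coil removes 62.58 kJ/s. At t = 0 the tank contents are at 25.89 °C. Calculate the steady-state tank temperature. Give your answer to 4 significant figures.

12.85 °C

Energy balance: M c_p dT/dt = ṁ c_p (T_in − T) − 62.58.
At steady state dT/dt = 0 ⇒ T_ss = T_in − Q̇/(ṁ c_p) = 15.92 − 62.58/(4.868·4.184) = 12.8475 °C.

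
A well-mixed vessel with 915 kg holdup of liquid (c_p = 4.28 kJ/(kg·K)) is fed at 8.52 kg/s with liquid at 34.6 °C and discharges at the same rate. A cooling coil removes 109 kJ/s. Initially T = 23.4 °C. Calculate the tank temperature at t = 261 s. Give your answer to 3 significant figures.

Unsteady energy balance on the tank contents: M c_p dT/dt = ṁ c_p (T_in − T) − 109.
τ = M/ṁ = 107.39 s; T_ss = T_in − Q̇/(ṁ c_p) = 34.6 − 109/(8.52·4.28) = 31.611 °C.
Solution: T(t) = T_ss + (T₀ − T_ss) e^(−t/τ).
T(261) = 31.611 + (-8.2109)·e^(−261/107.39) = 31.611 + (-8.2109)·0.088011 = 30.888 °C.

30.9 °C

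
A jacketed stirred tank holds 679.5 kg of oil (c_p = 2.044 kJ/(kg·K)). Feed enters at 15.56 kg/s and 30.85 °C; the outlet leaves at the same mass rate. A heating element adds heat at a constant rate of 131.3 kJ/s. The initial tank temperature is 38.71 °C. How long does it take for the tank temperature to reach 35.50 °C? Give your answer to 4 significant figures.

M c_p dT/dt = ṁ c_p (T_in − T) + Q̇.
τ = M/ṁ = 43.6697 s; T_ss = T_in + Q̇/(ṁ c_p) = 34.9783 °C.
T(t) = T_ss + (T₀ − T_ss) e^(−t/τ). Set T = 35.50:
e^(−t/τ) = (35.50 − 34.9783)/(38.71 − 34.9783) = 0.139796
t = −43.6697 · ln(0.139796) = 85.9233 s.

85.92 s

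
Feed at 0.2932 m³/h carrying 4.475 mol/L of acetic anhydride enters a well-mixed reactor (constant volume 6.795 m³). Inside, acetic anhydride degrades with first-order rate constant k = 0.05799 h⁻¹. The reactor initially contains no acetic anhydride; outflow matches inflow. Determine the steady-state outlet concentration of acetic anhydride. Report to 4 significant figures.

V dC/dt = Q(C_in − C) − k V C.
Steady state (dC/dt = 0): C_ss = Q C_in/(Q + kV) = C_in/(1 + kV/Q).
C_ss = 0.2932·4.475/(0.2932 + 0.05799·6.795) = 1.31207/0.687242 = 1.90918 mol/L.

1.909 mol/L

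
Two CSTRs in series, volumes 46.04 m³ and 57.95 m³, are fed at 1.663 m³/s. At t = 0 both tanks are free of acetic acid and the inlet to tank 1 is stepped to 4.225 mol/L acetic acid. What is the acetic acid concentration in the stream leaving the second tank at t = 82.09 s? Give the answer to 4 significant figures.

Time constants: τᵢ = Vᵢ/Q for each well-mixed tank.
τ₁ = 46.04/1.663 = 27.6849 s; τ₂ = 57.95/1.663 = 34.8467 s.
Solving the cascade with C₁(0)=C₂(0)=0 gives C₂(t) = C_in[1 − (τ₁ e^(−t/τ₁) − τ₂ e^(−t/τ₂))/(τ₁ − τ₂)].
At t = 82.09: e^(−t/τ₁) = 0.0515526, e^(−t/τ₂) = 0.0948224.
C₂ = 4.225·[1 − (27.6849·0.0515526 − 34.8467·0.0948224)/(-7.16176)] = 4.225·0.737911 = 3.11767 mol/L.

3.118 mol/L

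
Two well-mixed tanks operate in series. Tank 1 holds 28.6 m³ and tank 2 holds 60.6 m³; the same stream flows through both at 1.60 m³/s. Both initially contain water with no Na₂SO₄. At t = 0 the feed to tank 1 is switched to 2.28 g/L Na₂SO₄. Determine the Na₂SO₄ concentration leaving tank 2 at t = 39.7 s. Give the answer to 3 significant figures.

0.987 g/L

Time constants: τᵢ = Vᵢ/Q for each well-mixed tank.
τ₁ = 28.6/1.60 = 17.875 s; τ₂ = 60.6/1.60 = 37.875 s.
Solving the cascade with C₁(0)=C₂(0)=0 gives C₂(t) = C_in[1 − (τ₁ e^(−t/τ₁) − τ₂ e^(−t/τ₂))/(τ₁ − τ₂)].
At t = 39.7: e^(−t/τ₁) = 0.10850, e^(−t/τ₂) = 0.35057.
C₂ = 2.28·[1 − (17.875·0.10850 − 37.875·0.35057)/(-20.000)] = 2.28·0.43308 = 0.98741 g/L.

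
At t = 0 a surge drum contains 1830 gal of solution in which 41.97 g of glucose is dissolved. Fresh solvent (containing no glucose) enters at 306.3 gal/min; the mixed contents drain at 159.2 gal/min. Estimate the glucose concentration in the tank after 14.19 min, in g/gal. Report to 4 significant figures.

Total volume: dV/dt = Q_in − Q_out = 147.100 gal/min, so V(t) = 1830 + 147.100 t and V(14.19) = 3917.35 gal.
Solute balance: dm/dt = 0 − Q_out C = −Q_out m/V(t).
dm/m = −Q_out dt/(V₀ + 147.100 t); integrating gives ln(m/m₀) = −(Q_out/(Q_in−Q_out)) ln(V/V₀).
m = m₀ (V₀/V)^(Q_out/(Q_in−Q_out)) = 41.97 × (1830/3917.35)^(1.08226) = 18.4166 g.
C = m/V = 18.4166/3917.35 = 0.00470128 g/gal.

0.004701 g/gal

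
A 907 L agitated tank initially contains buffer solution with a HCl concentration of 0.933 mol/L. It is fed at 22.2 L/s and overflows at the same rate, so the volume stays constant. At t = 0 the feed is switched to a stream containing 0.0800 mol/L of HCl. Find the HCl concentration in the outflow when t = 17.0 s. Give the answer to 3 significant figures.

Species balance on the tank: V dC/dt = Q(C_in − C).
Rewrite as dC/dt + C/τ = C_in/τ, τ = V/Q = 40.856 s.
Solution: C(t) = C_in + (C₀ − C_in) e^(−t/τ).
C(17.0) = 0.0800 + (0.933 − 0.0800)·e^(−17.0/40.856) = 0.0800 + (0.85300)·0.65962 = 0.64265 mol/L.

0.643 mol/L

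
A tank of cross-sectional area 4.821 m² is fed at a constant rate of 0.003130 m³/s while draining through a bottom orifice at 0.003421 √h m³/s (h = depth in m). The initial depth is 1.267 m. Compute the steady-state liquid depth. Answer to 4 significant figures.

0.8371 m

Level balance: A dh/dt = 0.003130 − 0.003421 √h. Setting dh/dt = 0:
Q_in = 0.003421 √h_ss ⇒ √h_ss = 0.003130/0.003421 = 0.914937.
h_ss = 0.914937² = 0.837110 m. (Since h₀ = 1.267 m > h_ss, the level will fall toward this value.)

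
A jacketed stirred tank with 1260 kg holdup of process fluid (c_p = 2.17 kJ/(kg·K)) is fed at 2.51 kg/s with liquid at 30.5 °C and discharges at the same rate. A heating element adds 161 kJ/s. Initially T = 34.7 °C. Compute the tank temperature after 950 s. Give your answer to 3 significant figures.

56.2 °C

M c_p dT/dt = ṁ c_p (T_in − T) + Q̇.
τ = M/ṁ = 501.99 s; T_ss = T_in + Q̇/(ṁ c_p) = 30.5 + 161/(2.51·2.17) = 60.059 °C.
This is linear first-order; T(t) = T_ss + (T₀ − T_ss) e^(−t/τ).
T(950) = 60.059 + (-25.359)·e^(−950/501.99) = 60.059 + (-25.359)·0.15070 = 56.238 °C.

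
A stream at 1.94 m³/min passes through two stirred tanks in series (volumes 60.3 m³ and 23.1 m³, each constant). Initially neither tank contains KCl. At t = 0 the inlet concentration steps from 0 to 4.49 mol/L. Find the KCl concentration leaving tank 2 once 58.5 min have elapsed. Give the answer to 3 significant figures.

3.40 mol/L

Each tank obeys Vᵢ dCᵢ/dt = Q(Cᵢ₋₁ − Cᵢ), so τᵢ = Vᵢ/Q.
τ₁ = 60.3/1.94 = 31.082 min; τ₂ = 23.1/1.94 = 11.907 min.
Solving the cascade with C₁(0)=C₂(0)=0 gives C₂(t) = C_in[1 − (τ₁ e^(−t/τ₁) − τ₂ e^(−t/τ₂))/(τ₁ − τ₂)].
At t = 58.5: e^(−t/τ₁) = 0.15227, e^(−t/τ₂) = 0.0073505.
C₂ = 4.49·[1 − (31.082·0.15227 − 11.907·0.0073505)/(19.175)] = 4.49·0.75774 = 3.4022 mol/L.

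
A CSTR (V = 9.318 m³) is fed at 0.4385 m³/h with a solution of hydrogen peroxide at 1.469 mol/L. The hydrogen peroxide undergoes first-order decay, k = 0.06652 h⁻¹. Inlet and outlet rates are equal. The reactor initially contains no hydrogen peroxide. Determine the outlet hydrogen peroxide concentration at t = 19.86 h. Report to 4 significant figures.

Accumulation = in − out − consumed: V dC/dt = Q C_in − Q C − k V C.
dC/dt = (Q/V) C_in − (Q/V + k) C; effective rate a = Q/V + k = 0.0470595 + 0.06652 = 0.113579 h⁻¹.
C_ss = Q C_in/(Q + kV) = 0.608652 mol/L; C(t) = C_ss + (C₀ − C_ss) e^(−a t).
C(19.86) = 0.608652 + (-0.608652)·e^(−0.113579·19.86) = 0.608652 + (-0.608652)·0.104801 = 0.544864 mol/L.

0.5449 mol/L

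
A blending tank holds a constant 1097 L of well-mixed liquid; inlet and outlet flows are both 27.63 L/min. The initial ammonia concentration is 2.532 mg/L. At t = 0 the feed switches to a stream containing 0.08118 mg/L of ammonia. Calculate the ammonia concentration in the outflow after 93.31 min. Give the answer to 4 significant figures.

Accumulation = in − out for the solute gives V dC/dt = Q(C_in − C).
Time constant τ = V/Q = 1097/27.63 = 39.7032 min.
Integrating: C(t) = C_in + (C₀ − C_in) e^(−t/τ).
C(93.31) = 0.08118 + (2.532 − 0.08118)·e^(−93.31/39.7032) = 0.08118 + (2.45082)·0.0953513 = 0.314869 mg/L.

0.3149 mg/L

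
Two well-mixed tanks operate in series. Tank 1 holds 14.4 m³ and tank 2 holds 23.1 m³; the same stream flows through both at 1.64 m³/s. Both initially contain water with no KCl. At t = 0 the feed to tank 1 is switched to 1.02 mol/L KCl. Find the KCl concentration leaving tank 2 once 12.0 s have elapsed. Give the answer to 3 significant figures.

Species balance on tank i: dCᵢ/dt = (Cᵢ₋₁ − Cᵢ)/τᵢ with τᵢ = Vᵢ/Q.
τ₁ = 14.4/1.64 = 8.7805 s; τ₂ = 23.1/1.64 = 14.085 s.
Tank 1: C₁ = C_in(1 − e^(−t/τ₁)). Tank 2 (τ₁ ≠ τ₂): C₂ = C_in[1 − (τ₁ e^(−t/τ₁) − τ₂ e^(−t/τ₂))/(τ₁ − τ₂)].
At t = 12.0: e^(−t/τ₁) = 0.25496, e^(−t/τ₂) = 0.42658.
C₂ = 1.02·[1 − (8.7805·0.25496 − 14.085·0.42658)/(-5.3049)] = 1.02·0.28934 = 0.29513 mol/L.

0.295 mol/L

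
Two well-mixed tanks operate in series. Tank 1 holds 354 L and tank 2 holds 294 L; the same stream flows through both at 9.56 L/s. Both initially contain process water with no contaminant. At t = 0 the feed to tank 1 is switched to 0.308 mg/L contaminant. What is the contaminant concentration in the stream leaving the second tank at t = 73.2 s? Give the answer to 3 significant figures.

Each tank obeys Vᵢ dCᵢ/dt = Q(Cᵢ₋₁ − Cᵢ), so τᵢ = Vᵢ/Q.
τ₁ = 354/9.56 = 37.029 s; τ₂ = 294/9.56 = 30.753 s.
Tank 1: C₁ = C_in(1 − e^(−t/τ₁)). Tank 2 (τ₁ ≠ τ₂): C₂ = C_in[1 − (τ₁ e^(−t/τ₁) − τ₂ e^(−t/τ₂))/(τ₁ − τ₂)].
At t = 73.2: e^(−t/τ₁) = 0.13851, e^(−t/τ₂) = 0.092528.
C₂ = 0.308·[1 − (37.029·0.13851 − 30.753·0.092528)/(6.2762)] = 0.308·0.63618 = 0.19594 mg/L.

0.196 mg/L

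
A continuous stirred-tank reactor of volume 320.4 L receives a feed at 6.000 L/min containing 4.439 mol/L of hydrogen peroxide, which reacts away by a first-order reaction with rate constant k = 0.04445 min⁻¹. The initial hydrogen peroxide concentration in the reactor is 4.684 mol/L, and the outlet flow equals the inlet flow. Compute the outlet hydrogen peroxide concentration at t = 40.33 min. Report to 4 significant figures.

1.579 mol/L

Species balance: V dC/dt = Q C_in − Q C − k V C.
dC/dt = (Q/V) C_in − (Q/V + k) C; effective rate a = Q/V + k = 0.0187266 + 0.04445 = 0.0631766 min⁻¹.
C_ss = Q C_in/(Q + kV) = 1.31579 mol/L; C(t) = C_ss + (C₀ − C_ss) e^(−a t).
C(40.33) = 1.31579 + (3.36821)·e^(−0.0631766·40.33) = 1.31579 + (3.36821)·0.0782449 = 1.57934 mol/L.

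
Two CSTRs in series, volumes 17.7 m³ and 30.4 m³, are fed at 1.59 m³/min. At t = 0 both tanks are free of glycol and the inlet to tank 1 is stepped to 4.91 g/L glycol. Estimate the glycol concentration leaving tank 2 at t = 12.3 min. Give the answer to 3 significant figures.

Time constants: τᵢ = Vᵢ/Q for each well-mixed tank.
τ₁ = 17.7/1.59 = 11.132 min; τ₂ = 30.4/1.59 = 19.119 min.
Solving the cascade with C₁(0)=C₂(0)=0 gives C₂(t) = C_in[1 − (τ₁ e^(−t/τ₁) − τ₂ e^(−t/τ₂))/(τ₁ − τ₂)].
At t = 12.3: e^(−t/τ₁) = 0.33124, e^(−t/τ₂) = 0.52554.
C₂ = 4.91·[1 − (11.132·0.33124 − 19.119·0.52554)/(-7.9874)] = 4.91·0.20365 = 0.99994 g/L.

1.00 g/L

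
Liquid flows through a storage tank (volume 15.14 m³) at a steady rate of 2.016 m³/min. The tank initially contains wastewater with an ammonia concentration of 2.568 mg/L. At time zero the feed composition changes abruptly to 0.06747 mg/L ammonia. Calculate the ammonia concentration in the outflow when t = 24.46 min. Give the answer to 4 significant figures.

Accumulation = in − out for the solute gives V dC/dt = Q(C_in − C).
Rewrite as dC/dt + C/τ = C_in/τ, τ = V/Q = 7.50992 min.
C approaches C_in exponentially: C(t) = C_in + (C₀ − C_in) e^(−t/τ).
C(24.46) = 0.06747 + (2.568 − 0.06747)·e^(−24.46/7.50992) = 0.06747 + (2.50053)·0.0385028 = 0.163747 mg/L.

0.1637 mg/L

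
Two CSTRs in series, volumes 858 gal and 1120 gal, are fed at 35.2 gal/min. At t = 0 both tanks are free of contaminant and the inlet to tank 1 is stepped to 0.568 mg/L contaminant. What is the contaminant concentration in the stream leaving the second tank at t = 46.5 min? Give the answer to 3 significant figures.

Species balance on tank i: dCᵢ/dt = (Cᵢ₋₁ − Cᵢ)/τᵢ with τᵢ = Vᵢ/Q.
τ₁ = 858/35.2 = 24.375 min; τ₂ = 1120/35.2 = 31.818 min.
Tank 1: C₁ = C_in(1 − e^(−t/τ₁)). Tank 2 (τ₁ ≠ τ₂): C₂ = C_in[1 − (τ₁ e^(−t/τ₁) − τ₂ e^(−t/τ₂))/(τ₁ − τ₂)].
At t = 46.5: e^(−t/τ₁) = 0.14842, e^(−t/τ₂) = 0.23190.
C₂ = 0.568·[1 − (24.375·0.14842 − 31.818·0.23190)/(-7.4432)] = 0.568·0.49471 = 0.28099 mg/L.

0.281 mg/L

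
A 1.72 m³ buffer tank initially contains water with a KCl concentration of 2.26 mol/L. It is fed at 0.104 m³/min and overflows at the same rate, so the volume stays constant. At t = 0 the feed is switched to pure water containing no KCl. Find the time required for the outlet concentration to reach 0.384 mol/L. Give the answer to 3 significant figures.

29.3 min

Species balance: V dC/dt = Q(C_in − C) ⇒ τ = V/Q = 16.538 min.
C(t) = C_in + (C₀ − C_in) e^(−t/τ). Set C = 0.384 and solve for t:
e^(−t/τ) = (C − C_in)/(C₀ − C_in) = (0.384 − 0)/(2.26 − 0) = 0.16991
t = −τ ln(…) = 16.538 × 1.7725 = 29.314 min.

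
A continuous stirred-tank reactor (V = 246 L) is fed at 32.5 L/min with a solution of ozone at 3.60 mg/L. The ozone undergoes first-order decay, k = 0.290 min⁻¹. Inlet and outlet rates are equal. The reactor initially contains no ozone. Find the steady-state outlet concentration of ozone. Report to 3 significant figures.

Accumulation = in − out − consumed: V dC/dt = Q C_in − Q C − k V C.
Steady state (dC/dt = 0): C_ss = Q C_in/(Q + kV) = C_in/(1 + kV/Q).
C_ss = 32.5·3.60/(32.5 + 0.290·246) = 117.00/103.84 = 1.1267 mg/L.

1.13 mg/L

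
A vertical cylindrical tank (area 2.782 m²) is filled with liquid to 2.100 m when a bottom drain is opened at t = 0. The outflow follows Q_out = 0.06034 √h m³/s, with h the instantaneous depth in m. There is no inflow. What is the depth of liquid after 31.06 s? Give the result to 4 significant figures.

1.237 m

A dh/dt = −Q_out = −0.06034 √h.
This is separable: 2 d(√h)/dt = −0.06034/A, so √h = √h₀ − (0.06034/(2A)) t.
√h = √2.100 − 0.06034·31.06/(2·2.782) = 1.44914 − 0.336837 = 1.11230.
h = 1.11230² = 1.23721 m.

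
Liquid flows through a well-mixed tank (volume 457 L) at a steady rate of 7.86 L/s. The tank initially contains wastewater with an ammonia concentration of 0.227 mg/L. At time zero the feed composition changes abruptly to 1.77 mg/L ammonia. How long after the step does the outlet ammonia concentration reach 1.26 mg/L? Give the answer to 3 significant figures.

64.4 s

Mass balance on the solute (V constant): V dC/dt = Q(C_in − C), so τ = V/Q = 58.142 s.
C(t) = C_in + (C₀ − C_in) e^(−t/τ). Set C = 1.26 and solve for t:
e^(−t/τ) = (C − C_in)/(C₀ − C_in) = (1.26 − 1.77)/(0.227 − 1.77) = 0.33052
t = −τ ln(…) = 58.142 × 1.1071 = 64.368 s.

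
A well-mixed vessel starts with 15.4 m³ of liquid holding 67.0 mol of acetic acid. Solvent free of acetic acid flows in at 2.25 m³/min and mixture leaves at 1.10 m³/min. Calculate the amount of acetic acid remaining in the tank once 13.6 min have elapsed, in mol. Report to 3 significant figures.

34.3 mol

Let m(t) be the amount of acetic acid. Volume: V(t) = V₀ + (Q_in − Q_out) t = 15.4 + 1.1500 t; V(13.6) = 31.040 m³.
Species balance (pure solvent in): dm/dt = −Q_out · m/V(t).
Separate: dm/m = −Q_out dt/V(t) ⇒ ln(m/m₀) = −(Q_out/(Q_in−Q_out)) ln(V/V₀).
m = m₀ (V₀/V)^(Q_out/(Q_in−Q_out)) = 67.0 × (15.4/31.040)^(0.95652) = 34.270 mol.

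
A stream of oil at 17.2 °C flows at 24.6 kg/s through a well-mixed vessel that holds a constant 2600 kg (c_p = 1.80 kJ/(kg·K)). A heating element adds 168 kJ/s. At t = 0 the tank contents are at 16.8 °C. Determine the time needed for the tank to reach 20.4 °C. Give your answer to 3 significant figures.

207 s

Unsteady energy balance on the tank contents: M c_p dT/dt = ṁ c_p (T_in − T) + 168.
τ = M/ṁ = 105.69 s; T_ss = T_in + Q̇/(ṁ c_p) = 20.994 °C.
T(t) = T_ss + (T₀ − T_ss) e^(−t/τ). Set T = 20.4:
e^(−t/τ) = (20.4 − 20.994)/(16.8 − 20.994) = 0.14164
t = −105.69 · ln(0.14164) = 206.57 s.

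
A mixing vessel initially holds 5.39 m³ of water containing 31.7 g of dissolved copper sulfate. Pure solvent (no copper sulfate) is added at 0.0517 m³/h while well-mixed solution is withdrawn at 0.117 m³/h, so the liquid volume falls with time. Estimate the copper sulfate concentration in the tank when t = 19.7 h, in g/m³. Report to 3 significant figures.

4.74 g/m³

Total volume: dV/dt = Q_in − Q_out = -0.065300 m³/h, so V(t) = 5.39 − 0.065300 t and V(19.7) = 4.1036 m³.
Solute balance: dm/dt = 0 − Q_out C = −Q_out m/V(t).
Separate: dm/m = −Q_out dt/V(t) ⇒ ln(m/m₀) = −(Q_out/(Q_in−Q_out)) ln(V/V₀).
m = m₀ (V₀/V)^(Q_out/(Q_in−Q_out)) = 31.7 × (5.39/4.1036)^(-1.7917) = 19.448 g.
C = m/V = 19.448/4.1036 = 4.7393 g/m³.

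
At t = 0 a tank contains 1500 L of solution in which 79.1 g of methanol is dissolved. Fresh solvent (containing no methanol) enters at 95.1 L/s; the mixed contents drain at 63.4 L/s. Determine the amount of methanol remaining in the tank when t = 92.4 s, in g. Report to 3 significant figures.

Total volume: dV/dt = Q_in − Q_out = 31.700 L/s, so V(t) = 1500 + 31.700 t and V(92.4) = 4429.1 L.
No methanol enters, so dm/dt = −Q_out · (m/V).
Separate: dm/m = −Q_out dt/V(t) ⇒ ln(m/m₀) = −(Q_out/(Q_in−Q_out)) ln(V/V₀).
m = m₀ (V₀/V)^(Q_out/(Q_in−Q_out)) = 79.1 × (1500/4429.1)^(2.0000) = 9.0726 g.

9.07 g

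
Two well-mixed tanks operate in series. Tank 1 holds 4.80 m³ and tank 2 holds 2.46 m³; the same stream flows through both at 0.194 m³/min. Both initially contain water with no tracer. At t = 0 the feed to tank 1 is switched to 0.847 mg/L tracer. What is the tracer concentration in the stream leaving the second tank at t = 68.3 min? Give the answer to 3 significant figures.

Species balance on tank i: dCᵢ/dt = (Cᵢ₋₁ − Cᵢ)/τᵢ with τᵢ = Vᵢ/Q.
τ₁ = 4.80/0.194 = 24.742 min; τ₂ = 2.46/0.194 = 12.680 min.
Tank 1: C₁ = C_in(1 − e^(−t/τ₁)). Tank 2 (τ₁ ≠ τ₂): C₂ = C_in[1 − (τ₁ e^(−t/τ₁) − τ₂ e^(−t/τ₂))/(τ₁ − τ₂)].
At t = 68.3: e^(−t/τ₁) = 0.063263, e^(−t/τ₂) = 0.0045791.
C₂ = 0.847·[1 − (24.742·0.063263 − 12.680·0.0045791)/(12.062)] = 0.847·0.87504 = 0.74116 mg/L.

0.741 mg/L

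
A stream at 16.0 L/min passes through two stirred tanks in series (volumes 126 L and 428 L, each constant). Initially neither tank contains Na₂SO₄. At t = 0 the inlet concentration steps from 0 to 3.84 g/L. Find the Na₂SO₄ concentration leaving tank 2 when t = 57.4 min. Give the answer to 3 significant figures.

Time constants: τᵢ = Vᵢ/Q for each well-mixed tank.
τ₁ = 126/16.0 = 7.8750 min; τ₂ = 428/16.0 = 26.750 min.
Tank 1: C₁ = C_in(1 − e^(−t/τ₁)). Tank 2 (τ₁ ≠ τ₂): C₂ = C_in[1 − (τ₁ e^(−t/τ₁) − τ₂ e^(−t/τ₂))/(τ₁ − τ₂)].
At t = 57.4: e^(−t/τ₁) = 0.00068309, e^(−t/τ₂) = 0.11698.
C₂ = 3.84·[1 − (7.8750·0.00068309 − 26.750·0.11698)/(-18.875)] = 3.84·0.83451 = 3.2045 g/L.

3.20 g/L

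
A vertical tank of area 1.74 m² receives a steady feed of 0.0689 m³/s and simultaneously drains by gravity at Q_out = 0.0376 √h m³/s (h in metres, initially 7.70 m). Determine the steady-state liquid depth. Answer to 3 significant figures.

3.36 m

A dh/dt = Q_in − 0.0376 √h. Steady state requires inflow = outflow:
Q_in = 0.0376 √h_ss ⇒ √h_ss = 0.0689/0.0376 = 1.8324.
h_ss = 1.8324² = 3.3579 m. (Since h₀ = 7.70 m > h_ss, the level will fall toward this value.)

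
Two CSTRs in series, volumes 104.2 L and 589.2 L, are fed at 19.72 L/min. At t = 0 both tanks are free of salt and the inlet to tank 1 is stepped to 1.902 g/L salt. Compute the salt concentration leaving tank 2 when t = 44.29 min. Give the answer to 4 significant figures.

Species balance on tank i: dCᵢ/dt = (Cᵢ₋₁ − Cᵢ)/τᵢ with τᵢ = Vᵢ/Q.
τ₁ = 104.2/19.72 = 5.28398 min; τ₂ = 589.2/19.72 = 29.8783 min.
Tank 1: C₁ = C_in(1 − e^(−t/τ₁)). Tank 2 (τ₁ ≠ τ₂): C₂ = C_in[1 − (τ₁ e^(−t/τ₁) − τ₂ e^(−t/τ₂))/(τ₁ − τ₂)].
At t = 44.29: e^(−t/τ₁) = 0.000228964, e^(−t/τ₂) = 0.227104.
C₂ = 1.902·[1 − (5.28398·0.000228964 − 29.8783·0.227104)/(-24.5943)] = 1.902·0.724153 = 1.37734 g/L.

1.377 g/L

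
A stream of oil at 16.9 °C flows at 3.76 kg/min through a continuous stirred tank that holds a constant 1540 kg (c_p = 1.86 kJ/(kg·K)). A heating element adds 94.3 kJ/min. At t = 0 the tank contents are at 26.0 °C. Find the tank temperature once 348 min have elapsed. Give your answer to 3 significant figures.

M c_p dT/dt = ṁ c_p (T_in − T) + Q̇.
Rearrange: dT/dt = (T_ss − T)/τ with τ = M/ṁ = 409.57 min and T_ss = T_in + Q̇/(ṁ c_p) = 30.384 °C.
T approaches T_ss exponentially: T(t) = T_ss + (T₀ − T_ss) e^(−t/τ).
T(348) = 30.384 + (-4.3838)·e^(−348/409.57) = 30.384 + (-4.3838)·0.42756 = 28.509 °C.

28.5 °C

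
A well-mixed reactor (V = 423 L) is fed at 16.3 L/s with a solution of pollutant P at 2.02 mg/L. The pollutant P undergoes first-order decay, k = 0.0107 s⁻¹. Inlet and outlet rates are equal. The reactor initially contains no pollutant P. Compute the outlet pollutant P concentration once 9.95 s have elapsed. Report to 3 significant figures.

0.612 mg/L

Accumulation = in − out − consumed: V dC/dt = Q C_in − Q C − k V C.
dC/dt = (Q/V) C_in − (Q/V + k) C; effective rate a = Q/V + k = 0.038534 + 0.0107 = 0.049234 s⁻¹.
C_ss = Q C_in/(Q + kV) = 1.5810 mg/L; C(t) = C_ss + (C₀ − C_ss) e^(−a t).
C(9.95) = 1.5810 + (-1.5810)·e^(−0.049234·9.95) = 1.5810 + (-1.5810)·0.61270 = 0.61232 mg/L.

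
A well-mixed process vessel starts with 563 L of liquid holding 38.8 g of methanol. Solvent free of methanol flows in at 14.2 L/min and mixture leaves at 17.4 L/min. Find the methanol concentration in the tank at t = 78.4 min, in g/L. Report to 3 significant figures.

0.00503 g/L

Let m(t) be the amount of methanol. Volume: V(t) = V₀ + (Q_in − Q_out) t = 563 − 3.2000 t; V(78.4) = 312.12 L.
Solute balance: dm/dt = 0 − Q_out C = −Q_out m/V(t).
Separate: dm/m = −Q_out dt/V(t) ⇒ ln(m/m₀) = −(Q_out/(Q_in−Q_out)) ln(V/V₀).
m = m₀ (V₀/V)^(Q_out/(Q_in−Q_out)) = 38.8 × (563/312.12)^(-5.4375) = 1.5697 g.
C = m/V = 1.5697/312.12 = 0.0050291 g/L.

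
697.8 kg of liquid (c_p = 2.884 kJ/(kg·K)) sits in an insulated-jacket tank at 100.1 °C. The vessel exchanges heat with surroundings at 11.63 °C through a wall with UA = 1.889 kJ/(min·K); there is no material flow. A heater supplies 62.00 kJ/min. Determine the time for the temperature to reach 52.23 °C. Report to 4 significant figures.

2096 min

M c_p dT/dt = −UA(T − T_amb) + Q̇.
τ = M c_p/UA = 1065.35 min; T_ss = T_amb + Q̇/UA = 11.63 + 62.00/1.889 = 44.4516 °C.
T(t) = T_ss + (T₀ − T_ss)e^(−t/τ); set T = 52.23:
t = −τ ln[(T − T_ss)/(T₀ − T_ss)] = −1065.35 · ln(0.139778) = 2096.30 min.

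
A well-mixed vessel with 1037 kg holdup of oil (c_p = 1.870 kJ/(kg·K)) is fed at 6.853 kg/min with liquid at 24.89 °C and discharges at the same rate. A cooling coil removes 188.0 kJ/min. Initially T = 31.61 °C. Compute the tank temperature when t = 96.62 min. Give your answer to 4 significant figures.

21.52 °C

Energy balance: M c_p dT/dt = ṁ c_p (T_in − T) − 188.0.
Rearrange: dT/dt = (T_ss − T)/τ with τ = M/ṁ = 151.321 min and T_ss = T_in − Q̇/(ṁ c_p) = 10.2198 °C.
This is linear first-order; T(t) = T_ss + (T₀ − T_ss) e^(−t/τ).
T(96.62) = 10.2198 + (21.3902)·e^(−96.62/151.321) = 10.2198 + (21.3902)·0.528078 = 21.5155 °C.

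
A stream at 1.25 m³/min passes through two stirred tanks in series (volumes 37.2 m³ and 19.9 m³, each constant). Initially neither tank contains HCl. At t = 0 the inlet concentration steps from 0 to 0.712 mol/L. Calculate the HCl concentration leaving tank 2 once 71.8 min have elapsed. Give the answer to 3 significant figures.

0.584 mol/L

Species balance on tank i: dCᵢ/dt = (Cᵢ₋₁ − Cᵢ)/τᵢ with τᵢ = Vᵢ/Q.
τ₁ = 37.2/1.25 = 29.760 min; τ₂ = 19.9/1.25 = 15.920 min.
Solving the cascade with C₁(0)=C₂(0)=0 gives C₂(t) = C_in[1 − (τ₁ e^(−t/τ₁) − τ₂ e^(−t/τ₂))/(τ₁ − τ₂)].
At t = 71.8: e^(−t/τ₁) = 0.089579, e^(−t/τ₂) = 0.010998.
C₂ = 0.712·[1 − (29.760·0.089579 − 15.920·0.010998)/(13.840)] = 0.712·0.82003 = 0.58386 mol/L.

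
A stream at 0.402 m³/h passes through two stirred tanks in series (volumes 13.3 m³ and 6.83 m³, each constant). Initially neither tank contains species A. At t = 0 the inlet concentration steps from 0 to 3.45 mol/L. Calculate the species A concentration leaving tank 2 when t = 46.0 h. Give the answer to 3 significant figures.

1.93 mol/L

Time constants: τᵢ = Vᵢ/Q for each well-mixed tank.
τ₁ = 13.3/0.402 = 33.085 h; τ₂ = 6.83/0.402 = 16.990 h.
Tank 1: C₁ = C_in(1 − e^(−t/τ₁)). Tank 2 (τ₁ ≠ τ₂): C₂ = C_in[1 − (τ₁ e^(−t/τ₁) − τ₂ e^(−t/τ₂))/(τ₁ − τ₂)].
At t = 46.0: e^(−t/τ₁) = 0.24898, e^(−t/τ₂) = 0.066706.
C₂ = 3.45·[1 − (33.085·0.24898 − 16.990·0.066706)/(16.095)] = 3.45·0.55860 = 1.9272 mol/L.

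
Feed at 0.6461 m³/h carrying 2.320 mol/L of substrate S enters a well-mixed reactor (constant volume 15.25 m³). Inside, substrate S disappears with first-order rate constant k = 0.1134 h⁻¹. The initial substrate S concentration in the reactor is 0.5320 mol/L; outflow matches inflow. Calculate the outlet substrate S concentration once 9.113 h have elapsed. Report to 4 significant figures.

0.6071 mol/L

Accumulation = in − out − consumed: V dC/dt = Q C_in − Q C − k V C.
This is linear with rate a = Q/V + k = 0.155767 h⁻¹.
C_ss = Q C_in/(Q + kV) = 0.631018 mol/L; C(t) = C_ss + (C₀ − C_ss) e^(−a t).
C(9.113) = 0.631018 + (-0.0990181)·e^(−0.155767·9.113) = 0.631018 + (-0.0990181)·0.241833 = 0.607072 mol/L.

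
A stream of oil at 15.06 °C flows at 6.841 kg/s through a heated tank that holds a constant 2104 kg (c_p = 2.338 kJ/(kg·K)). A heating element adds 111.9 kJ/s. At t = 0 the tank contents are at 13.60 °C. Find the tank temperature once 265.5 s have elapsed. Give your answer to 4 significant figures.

18.49 °C

Heat balance on the well-mixed liquid: M c_p dT/dt = ṁ c_p (T_in − T) + 111.9.
Rearrange: dT/dt = (T_ss − T)/τ with τ = M/ṁ = 307.557 s and T_ss = T_in + Q̇/(ṁ c_p) = 22.0563 °C.
Solution: T(t) = T_ss + (T₀ − T_ss) e^(−t/τ).
T(265.5) = 22.0563 + (-8.45626)·e^(−265.5/307.557) = 22.0563 + (-8.45626)·0.421788 = 18.4895 °C.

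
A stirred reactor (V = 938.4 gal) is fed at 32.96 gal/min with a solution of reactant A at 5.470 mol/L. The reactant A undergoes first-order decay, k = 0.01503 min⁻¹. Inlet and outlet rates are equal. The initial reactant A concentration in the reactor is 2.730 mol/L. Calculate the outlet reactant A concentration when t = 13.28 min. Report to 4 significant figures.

3.265 mol/L

V dC/dt = Q(C_in − C) − k V C.
This is linear with rate a = Q/V + k = 0.0501536 min⁻¹.
C_ss = Q C_in/(Q + kV) = 3.83075 mol/L; C(t) = C_ss + (C₀ − C_ss) e^(−a t).
C(13.28) = 3.83075 + (-1.10075)·e^(−0.0501536·13.28) = 3.83075 + (-1.10075)·0.513739 = 3.26525 mol/L.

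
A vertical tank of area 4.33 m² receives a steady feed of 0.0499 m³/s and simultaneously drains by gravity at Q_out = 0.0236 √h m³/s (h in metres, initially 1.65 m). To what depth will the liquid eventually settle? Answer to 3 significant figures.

Level balance: A dh/dt = 0.0499 − 0.0236 √h. Setting dh/dt = 0:
Q_in = 0.0236 √h_ss ⇒ √h_ss = 0.0499/0.0236 = 2.1144.
h_ss = 2.1144² = 4.4707 m. (Since h₀ = 1.65 m < h_ss, the level will rise toward this value.)

4.47 m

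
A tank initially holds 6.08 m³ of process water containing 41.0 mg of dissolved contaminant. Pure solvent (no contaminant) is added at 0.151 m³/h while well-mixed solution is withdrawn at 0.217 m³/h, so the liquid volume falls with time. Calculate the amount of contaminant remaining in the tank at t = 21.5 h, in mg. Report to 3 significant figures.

Let m(t) be the amount of contaminant. Volume: V(t) = V₀ + (Q_in − Q_out) t = 6.08 − 0.066000 t; V(21.5) = 4.6610 m³.
Solute balance: dm/dt = 0 − Q_out C = −Q_out m/V(t).
dm/m = −Q_out dt/(V₀ − 0.066000 t); integrating gives ln(m/m₀) = −(Q_out/(Q_in−Q_out)) ln(V/V₀).
m = m₀ (V₀/V)^(Q_out/(Q_in−Q_out)) = 41.0 × (6.08/4.6610)^(-3.2879) = 17.111 mg.

17.1 mg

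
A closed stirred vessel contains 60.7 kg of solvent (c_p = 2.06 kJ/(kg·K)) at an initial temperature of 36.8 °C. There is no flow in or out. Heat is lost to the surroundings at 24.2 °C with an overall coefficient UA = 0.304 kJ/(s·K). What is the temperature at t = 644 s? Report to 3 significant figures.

Unsteady energy balance on the tank contents: M c_p dT/dt = −UA(T − T_amb).
dT/dt = (T_ss − T)/τ with T_ss = T_amb = 24.200 °C, τ = M c_p/UA = 60.7·2.06/0.304 = 411.32 s.
This is linear first-order; T(t) = T_ss + (T₀ − T_ss) e^(−t/τ).
T(644) = 24.200 + (12.600)·0.20895 = 26.833 °C.

26.8 °C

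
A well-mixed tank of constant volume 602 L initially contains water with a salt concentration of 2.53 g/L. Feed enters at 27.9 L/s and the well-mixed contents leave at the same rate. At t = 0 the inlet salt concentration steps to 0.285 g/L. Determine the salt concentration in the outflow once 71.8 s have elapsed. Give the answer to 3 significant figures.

Species balance on the tank: V dC/dt = Q(C_in − C).
Rewrite as dC/dt + C/τ = C_in/τ, τ = V/Q = 21.577 s.
C approaches C_in exponentially: C(t) = C_in + (C₀ − C_in) e^(−t/τ).
C(71.8) = 0.285 + (2.53 − 0.285)·e^(−71.8/21.577) = 0.285 + (2.2450)·0.035879 = 0.36555 g/L.

0.366 g/L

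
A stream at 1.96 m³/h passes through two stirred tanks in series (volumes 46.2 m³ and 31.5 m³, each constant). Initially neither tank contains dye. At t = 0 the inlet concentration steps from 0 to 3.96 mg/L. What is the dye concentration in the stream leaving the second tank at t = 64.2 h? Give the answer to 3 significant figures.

3.30 mg/L

Time constants: τᵢ = Vᵢ/Q for each well-mixed tank.
τ₁ = 46.2/1.96 = 23.571 h; τ₂ = 31.5/1.96 = 16.071 h.
Tank 1: C₁ = C_in(1 − e^(−t/τ₁)). Tank 2 (τ₁ ≠ τ₂): C₂ = C_in[1 − (τ₁ e^(−t/τ₁) − τ₂ e^(−t/τ₂))/(τ₁ − τ₂)].
At t = 64.2: e^(−t/τ₁) = 0.065636, e^(−t/τ₂) = 0.018414.
C₂ = 3.96·[1 − (23.571·0.065636 − 16.071·0.018414)/(7.5000)] = 3.96·0.83317 = 3.2994 mg/L.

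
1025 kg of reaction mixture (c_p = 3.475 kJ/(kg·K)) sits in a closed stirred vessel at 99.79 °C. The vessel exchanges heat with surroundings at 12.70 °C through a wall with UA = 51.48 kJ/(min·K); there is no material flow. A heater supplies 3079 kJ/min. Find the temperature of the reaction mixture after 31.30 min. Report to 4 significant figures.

89.86 °C

Energy balance: M c_p dT/dt = −UA(T − T_amb) + Q̇.
dT/dt = (T_ss − T)/τ with T_ss = T_amb + Q̇/UA = 12.70 + 3079/51.48 = 72.5096 °C, τ = M c_p/UA = 1025·3.475/51.48 = 69.1895 min.
T approaches T_ss exponentially: T(t) = T_ss + (T₀ − T_ss) e^(−t/τ).
T(31.30) = 72.5096 + (27.2804)·0.636112 = 89.8630 °C.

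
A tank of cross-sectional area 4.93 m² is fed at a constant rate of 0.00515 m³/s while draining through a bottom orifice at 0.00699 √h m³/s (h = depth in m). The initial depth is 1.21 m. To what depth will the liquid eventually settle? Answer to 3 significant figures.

0.543 m

A dh/dt = Q_in − 0.00699 √h. Steady state requires inflow = outflow:
Q_in = 0.00699 √h_ss ⇒ √h_ss = 0.00515/0.00699 = 0.73677.
h_ss = 0.73677² = 0.54283 m. (Since h₀ = 1.21 m > h_ss, the level will fall toward this value.)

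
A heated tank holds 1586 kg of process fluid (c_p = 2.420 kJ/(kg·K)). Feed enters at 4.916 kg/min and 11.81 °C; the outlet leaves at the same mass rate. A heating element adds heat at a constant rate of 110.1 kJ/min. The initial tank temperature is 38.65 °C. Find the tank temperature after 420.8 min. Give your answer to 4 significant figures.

25.84 °C

M c_p dT/dt = ṁ c_p (T_in − T) + Q̇.
Rearrange: dT/dt = (T_ss − T)/τ with τ = M/ṁ = 322.620 min and T_ss = T_in + Q̇/(ṁ c_p) = 21.0647 °C.
Integrating: T(t) = T_ss + (T₀ − T_ss) e^(−t/τ).
T(420.8) = 21.0647 + (17.5853)·e^(−420.8/322.620) = 21.0647 + (17.5853)·0.271357 = 25.8366 °C.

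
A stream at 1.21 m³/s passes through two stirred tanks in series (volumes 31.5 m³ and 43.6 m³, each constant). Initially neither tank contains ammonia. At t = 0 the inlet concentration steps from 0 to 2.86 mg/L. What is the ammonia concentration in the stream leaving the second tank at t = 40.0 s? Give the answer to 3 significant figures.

1.07 mg/L

Species balance on tank i: dCᵢ/dt = (Cᵢ₋₁ − Cᵢ)/τᵢ with τᵢ = Vᵢ/Q.
τ₁ = 31.5/1.21 = 26.033 s; τ₂ = 43.6/1.21 = 36.033 s.
Solving the cascade with C₁(0)=C₂(0)=0 gives C₂(t) = C_in[1 − (τ₁ e^(−t/τ₁) − τ₂ e^(−t/τ₂))/(τ₁ − τ₂)].
At t = 40.0: e^(−t/τ₁) = 0.21513, e^(−t/τ₂) = 0.32953.
C₂ = 2.86·[1 − (26.033·0.21513 − 36.033·0.32953)/(-10.000)] = 2.86·0.37266 = 1.0658 mg/L.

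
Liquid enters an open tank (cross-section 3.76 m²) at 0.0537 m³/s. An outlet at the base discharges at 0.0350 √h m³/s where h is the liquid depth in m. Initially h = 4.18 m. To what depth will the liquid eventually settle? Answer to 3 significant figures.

2.35 m

Level balance: A dh/dt = 0.0537 − 0.0350 √h. Setting dh/dt = 0:
Q_in = 0.0350 √h_ss ⇒ √h_ss = 0.0537/0.0350 = 1.5343.
h_ss = 1.5343² = 2.3540 m. (Since h₀ = 4.18 m > h_ss, the level will fall toward this value.)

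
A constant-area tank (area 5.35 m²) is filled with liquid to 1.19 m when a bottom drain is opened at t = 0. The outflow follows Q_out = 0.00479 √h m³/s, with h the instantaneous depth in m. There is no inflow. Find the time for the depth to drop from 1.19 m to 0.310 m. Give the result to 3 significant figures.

With no inflow, A dh/dt = −0.00479 √h.
Separate and integrate: 2(√h − √h₀) = −(0.00479/A) t.
t = 2A(√h₀ − √h)/0.00479 = 2·5.35·(√1.19 − √0.310)/0.00479
  = 10.700 × (1.0909 − 0.55678) / 0.00479 = 1193.1 s.

1190 s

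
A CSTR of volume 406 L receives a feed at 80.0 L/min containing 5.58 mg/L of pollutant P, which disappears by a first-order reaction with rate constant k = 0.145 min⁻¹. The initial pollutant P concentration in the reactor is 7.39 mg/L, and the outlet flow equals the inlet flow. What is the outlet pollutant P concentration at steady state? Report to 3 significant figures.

Species balance: V dC/dt = Q C_in − Q C − k V C.
Steady state (dC/dt = 0): C_ss = Q C_in/(Q + kV) = C_in/(1 + kV/Q).
C_ss = 80.0·5.58/(80.0 + 0.145·406) = 446.40/138.87 = 3.2145 mg/L.

3.21 mg/L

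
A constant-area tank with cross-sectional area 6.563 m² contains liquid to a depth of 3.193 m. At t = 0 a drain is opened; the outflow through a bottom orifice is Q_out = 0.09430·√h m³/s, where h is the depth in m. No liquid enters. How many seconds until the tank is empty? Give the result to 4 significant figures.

With no inflow, A dh/dt = −0.09430 √h.
This is separable: 2 d(√h)/dt = −0.09430/A, so √h = √h₀ − (0.09430/(2A)) t.
Tank is empty when √h = 0: t_empty = 2A√h₀/0.09430.
t_empty = 2·6.563·√3.193/0.09430 = 13.1260·1.78690/0.09430 = 248.725 s.

248.7 s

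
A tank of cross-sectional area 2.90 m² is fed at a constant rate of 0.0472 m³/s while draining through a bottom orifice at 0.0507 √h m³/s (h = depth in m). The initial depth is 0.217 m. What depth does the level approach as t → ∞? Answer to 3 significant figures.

Level balance: A dh/dt = 0.0472 − 0.0507 √h. Setting dh/dt = 0:
Q_in = 0.0507 √h_ss ⇒ √h_ss = 0.0472/0.0507 = 0.93097.
h_ss = 0.93097² = 0.86670 m. (Since h₀ = 0.217 m < h_ss, the level will rise toward this value.)

0.867 m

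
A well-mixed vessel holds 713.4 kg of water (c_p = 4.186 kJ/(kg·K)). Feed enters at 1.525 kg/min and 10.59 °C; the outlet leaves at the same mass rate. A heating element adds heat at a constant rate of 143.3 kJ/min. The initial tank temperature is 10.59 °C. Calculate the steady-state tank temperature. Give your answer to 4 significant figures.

33.04 °C

M c_p dT/dt = ṁ c_p (T_in − T) + Q̇.
At steady state dT/dt = 0 ⇒ T_ss = T_in + Q̇/(ṁ c_p) = 10.59 + 143.3/(1.525·4.186) = 33.0380 °C.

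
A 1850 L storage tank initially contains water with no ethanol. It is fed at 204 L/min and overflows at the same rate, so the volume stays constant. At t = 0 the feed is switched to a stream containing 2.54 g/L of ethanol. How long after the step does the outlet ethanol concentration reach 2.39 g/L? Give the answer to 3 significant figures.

Accumulation = in − out for the solute gives V dC/dt = Q(C_in − C), so τ = V/Q = 9.0686 min.
C(t) = C_in + (C₀ − C_in) e^(−t/τ). Set C = 2.39 and solve for t:
e^(−t/τ) = (C − C_in)/(C₀ − C_in) = (2.39 − 2.54)/(0 − 2.54) = 0.059055
t = −τ ln(…) = 9.0686 × 2.8293 = 25.658 min.

25.7 min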